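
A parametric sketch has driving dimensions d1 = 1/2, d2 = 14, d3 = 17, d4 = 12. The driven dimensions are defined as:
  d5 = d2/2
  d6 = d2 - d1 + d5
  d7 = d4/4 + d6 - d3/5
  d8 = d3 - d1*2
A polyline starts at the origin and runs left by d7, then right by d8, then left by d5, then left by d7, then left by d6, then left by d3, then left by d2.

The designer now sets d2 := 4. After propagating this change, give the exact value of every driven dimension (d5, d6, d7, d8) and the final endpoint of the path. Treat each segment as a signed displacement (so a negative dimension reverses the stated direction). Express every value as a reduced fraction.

d5 = 2
d6 = 11/2
d7 = 51/10
d8 = 16
endpoint = (-227/10, 0)

Apply edit: d2 := 4
  d5 = d2/2 = 2
  d6 = d2 - d1 + d5 = 11/2
  d7 = d4/4 + d6 - d3/5 = 51/10
  d8 = d3 - d1*2 = 16
Walk from origin (0, 0):
  seg 1: left by d7 = 51/10 → (-51/10, 0)
  seg 2: right by d8 = 16 → (109/10, 0)
  seg 3: left by d5 = 2 → (89/10, 0)
  seg 4: left by d7 = 51/10 → (19/5, 0)
  seg 5: left by d6 = 11/2 → (-17/10, 0)
  seg 6: left by d3 = 17 → (-187/10, 0)
  seg 7: left by d2 = 4 → (-227/10, 0)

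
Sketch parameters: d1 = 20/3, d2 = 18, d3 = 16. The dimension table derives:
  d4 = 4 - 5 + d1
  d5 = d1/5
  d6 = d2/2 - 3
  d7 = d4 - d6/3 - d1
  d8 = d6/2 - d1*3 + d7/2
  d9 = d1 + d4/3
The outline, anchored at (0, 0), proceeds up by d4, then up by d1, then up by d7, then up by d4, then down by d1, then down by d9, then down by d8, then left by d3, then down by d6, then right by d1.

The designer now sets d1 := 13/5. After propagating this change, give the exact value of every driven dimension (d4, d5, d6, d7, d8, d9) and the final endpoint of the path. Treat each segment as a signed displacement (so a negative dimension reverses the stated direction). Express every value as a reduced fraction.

d4 = 8/5
d5 = 13/25
d6 = 6
d7 = -3
d8 = -63/10
d9 = 47/15
endpoint = (-67/5, -79/30)

Apply edit: d1 := 13/5
  d4 = 4 - 5 + d1 = 8/5
  d5 = d1/5 = 13/25
  d6 = d2/2 - 3 = 6
  d7 = d4 - d6/3 - d1 = -3
  d8 = d6/2 - d1*3 + d7/2 = -63/10
  d9 = d1 + d4/3 = 47/15
Walk from origin (0, 0):
  seg 1: up by d4 = 8/5 → (0, 8/5)
  seg 2: up by d1 = 13/5 → (0, 21/5)
  seg 3: up by d7 = -3 → (0, 6/5)
  seg 4: up by d4 = 8/5 → (0, 14/5)
  seg 5: down by d1 = 13/5 → (0, 1/5)
  seg 6: down by d9 = 47/15 → (0, -44/15)
  seg 7: down by d8 = -63/10 → (0, 101/30)
  seg 8: left by d3 = 16 → (-16, 101/30)
  seg 9: down by d6 = 6 → (-16, -79/30)
  seg 10: right by d1 = 13/5 → (-67/5, -79/30)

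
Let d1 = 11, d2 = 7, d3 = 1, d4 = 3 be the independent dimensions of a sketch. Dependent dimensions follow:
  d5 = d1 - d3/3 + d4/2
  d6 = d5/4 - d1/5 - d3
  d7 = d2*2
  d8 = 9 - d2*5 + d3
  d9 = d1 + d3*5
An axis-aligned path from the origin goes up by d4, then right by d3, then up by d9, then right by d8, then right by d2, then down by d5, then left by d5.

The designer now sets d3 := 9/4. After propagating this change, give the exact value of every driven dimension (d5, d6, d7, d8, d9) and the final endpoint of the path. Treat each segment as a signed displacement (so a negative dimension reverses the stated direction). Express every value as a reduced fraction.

Apply edit: d3 := 9/4
  d5 = d1 - d3/3 + d4/2 = 47/4
  d6 = d5/4 - d1/5 - d3 = -121/80
  d7 = d2*2 = 14
  d8 = 9 - d2*5 + d3 = -95/4
  d9 = d1 + d3*5 = 89/4
Walk from origin (0, 0):
  seg 1: up by d4 = 3 → (0, 3)
  seg 2: right by d3 = 9/4 → (9/4, 3)
  seg 3: up by d9 = 89/4 → (9/4, 101/4)
  seg 4: right by d8 = -95/4 → (-43/2, 101/4)
  seg 5: right by d2 = 7 → (-29/2, 101/4)
  seg 6: down by d5 = 47/4 → (-29/2, 27/2)
  seg 7: left by d5 = 47/4 → (-105/4, 27/2)

d5 = 47/4
d6 = -121/80
d7 = 14
d8 = -95/4
d9 = 89/4
endpoint = (-105/4, 27/2)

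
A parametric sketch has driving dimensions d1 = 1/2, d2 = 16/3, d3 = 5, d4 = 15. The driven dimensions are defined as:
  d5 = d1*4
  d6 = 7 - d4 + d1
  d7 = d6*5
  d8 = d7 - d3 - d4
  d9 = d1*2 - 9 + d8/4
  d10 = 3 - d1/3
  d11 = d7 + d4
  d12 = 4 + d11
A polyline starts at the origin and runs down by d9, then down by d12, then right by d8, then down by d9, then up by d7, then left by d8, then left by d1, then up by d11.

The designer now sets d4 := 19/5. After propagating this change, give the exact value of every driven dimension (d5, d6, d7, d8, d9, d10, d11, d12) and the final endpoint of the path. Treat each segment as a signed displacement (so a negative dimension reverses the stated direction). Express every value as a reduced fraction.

d5 = 2
d6 = 37/10
d7 = 37/2
d8 = 97/10
d9 = -223/40
d10 = 17/6
d11 = 223/10
d12 = 263/10
endpoint = (-1/2, 513/20)

Apply edit: d4 := 19/5
  d5 = d1*4 = 2
  d6 = 7 - d4 + d1 = 37/10
  d7 = d6*5 = 37/2
  d8 = d7 - d3 - d4 = 97/10
  d9 = d1*2 - 9 + d8/4 = -223/40
  d10 = 3 - d1/3 = 17/6
  d11 = d7 + d4 = 223/10
  d12 = 4 + d11 = 263/10
Walk from origin (0, 0):
  seg 1: down by d9 = -223/40 → (0, 223/40)
  seg 2: down by d12 = 263/10 → (0, -829/40)
  seg 3: right by d8 = 97/10 → (97/10, -829/40)
  seg 4: down by d9 = -223/40 → (97/10, -303/20)
  seg 5: up by d7 = 37/2 → (97/10, 67/20)
  seg 6: left by d8 = 97/10 → (0, 67/20)
  seg 7: left by d1 = 1/2 → (-1/2, 67/20)
  seg 8: up by d11 = 223/10 → (-1/2, 513/20)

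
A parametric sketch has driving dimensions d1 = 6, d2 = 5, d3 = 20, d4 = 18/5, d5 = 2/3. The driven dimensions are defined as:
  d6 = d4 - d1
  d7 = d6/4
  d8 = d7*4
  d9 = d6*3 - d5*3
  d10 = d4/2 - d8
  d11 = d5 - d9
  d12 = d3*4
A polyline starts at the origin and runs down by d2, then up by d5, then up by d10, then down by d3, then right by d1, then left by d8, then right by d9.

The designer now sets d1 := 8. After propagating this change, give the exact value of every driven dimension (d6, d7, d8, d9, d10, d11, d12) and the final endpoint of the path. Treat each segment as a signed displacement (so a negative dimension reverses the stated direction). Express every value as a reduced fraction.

d6 = -22/5
d7 = -11/10
d8 = -22/5
d9 = -76/5
d10 = 31/5
d11 = 238/15
d12 = 80
endpoint = (-14/5, -272/15)

Apply edit: d1 := 8
  d6 = d4 - d1 = -22/5
  d7 = d6/4 = -11/10
  d8 = d7*4 = -22/5
  d9 = d6*3 - d5*3 = -76/5
  d10 = d4/2 - d8 = 31/5
  d11 = d5 - d9 = 238/15
  d12 = d3*4 = 80
Walk from origin (0, 0):
  seg 1: down by d2 = 5 → (0, -5)
  seg 2: up by d5 = 2/3 → (0, -13/3)
  seg 3: up by d10 = 31/5 → (0, 28/15)
  seg 4: down by d3 = 20 → (0, -272/15)
  seg 5: right by d1 = 8 → (8, -272/15)
  seg 6: left by d8 = -22/5 → (62/5, -272/15)
  seg 7: right by d9 = -76/5 → (-14/5, -272/15)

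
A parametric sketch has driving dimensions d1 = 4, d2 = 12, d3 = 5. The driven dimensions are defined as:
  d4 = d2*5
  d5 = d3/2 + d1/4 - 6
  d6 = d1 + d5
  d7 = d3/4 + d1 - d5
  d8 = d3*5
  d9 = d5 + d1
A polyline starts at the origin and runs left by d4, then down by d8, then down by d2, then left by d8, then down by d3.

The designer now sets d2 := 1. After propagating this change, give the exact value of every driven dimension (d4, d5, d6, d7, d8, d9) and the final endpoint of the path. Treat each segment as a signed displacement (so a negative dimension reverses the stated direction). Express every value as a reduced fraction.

d4 = 5
d5 = -5/2
d6 = 3/2
d7 = 31/4
d8 = 25
d9 = 3/2
endpoint = (-30, -31)

Apply edit: d2 := 1
  d4 = d2*5 = 5
  d5 = d3/2 + d1/4 - 6 = -5/2
  d6 = d1 + d5 = 3/2
  d7 = d3/4 + d1 - d5 = 31/4
  d8 = d3*5 = 25
  d9 = d5 + d1 = 3/2
Walk from origin (0, 0):
  seg 1: left by d4 = 5 → (-5, 0)
  seg 2: down by d8 = 25 → (-5, -25)
  seg 3: down by d2 = 1 → (-5, -26)
  seg 4: left by d8 = 25 → (-30, -26)
  seg 5: down by d3 = 5 → (-30, -31)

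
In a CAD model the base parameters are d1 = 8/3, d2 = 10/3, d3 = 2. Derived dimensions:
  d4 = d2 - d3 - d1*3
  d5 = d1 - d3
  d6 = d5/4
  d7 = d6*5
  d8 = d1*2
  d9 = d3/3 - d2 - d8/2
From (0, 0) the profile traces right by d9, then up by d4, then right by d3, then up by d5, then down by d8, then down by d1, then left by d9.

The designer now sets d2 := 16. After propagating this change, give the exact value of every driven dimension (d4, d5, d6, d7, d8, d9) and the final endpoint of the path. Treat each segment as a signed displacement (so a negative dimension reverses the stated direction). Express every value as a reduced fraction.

d4 = 6
d5 = 2/3
d6 = 1/6
d7 = 5/6
d8 = 16/3
d9 = -18
endpoint = (2, -4/3)

Apply edit: d2 := 16
  d4 = d2 - d3 - d1*3 = 6
  d5 = d1 - d3 = 2/3
  d6 = d5/4 = 1/6
  d7 = d6*5 = 5/6
  d8 = d1*2 = 16/3
  d9 = d3/3 - d2 - d8/2 = -18
Walk from origin (0, 0):
  seg 1: right by d9 = -18 → (-18, 0)
  seg 2: up by d4 = 6 → (-18, 6)
  seg 3: right by d3 = 2 → (-16, 6)
  seg 4: up by d5 = 2/3 → (-16, 20/3)
  seg 5: down by d8 = 16/3 → (-16, 4/3)
  seg 6: down by d1 = 8/3 → (-16, -4/3)
  seg 7: left by d9 = -18 → (2, -4/3)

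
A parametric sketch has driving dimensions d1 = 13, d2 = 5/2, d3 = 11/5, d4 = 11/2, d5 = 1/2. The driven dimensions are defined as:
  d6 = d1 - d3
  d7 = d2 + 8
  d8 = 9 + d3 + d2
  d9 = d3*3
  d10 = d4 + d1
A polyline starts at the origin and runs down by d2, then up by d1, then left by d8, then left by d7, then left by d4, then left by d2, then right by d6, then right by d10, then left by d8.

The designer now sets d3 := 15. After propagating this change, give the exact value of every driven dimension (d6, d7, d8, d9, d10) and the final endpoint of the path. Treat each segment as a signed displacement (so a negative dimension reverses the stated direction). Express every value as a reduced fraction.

d6 = -2
d7 = 21/2
d8 = 53/2
d9 = 45
d10 = 37/2
endpoint = (-55, 21/2)

Apply edit: d3 := 15
  d6 = d1 - d3 = -2
  d7 = d2 + 8 = 21/2
  d8 = 9 + d3 + d2 = 53/2
  d9 = d3*3 = 45
  d10 = d4 + d1 = 37/2
Walk from origin (0, 0):
  seg 1: down by d2 = 5/2 → (0, -5/2)
  seg 2: up by d1 = 13 → (0, 21/2)
  seg 3: left by d8 = 53/2 → (-53/2, 21/2)
  seg 4: left by d7 = 21/2 → (-37, 21/2)
  seg 5: left by d4 = 11/2 → (-85/2, 21/2)
  seg 6: left by d2 = 5/2 → (-45, 21/2)
  seg 7: right by d6 = -2 → (-47, 21/2)
  seg 8: right by d10 = 37/2 → (-57/2, 21/2)
  seg 9: left by d8 = 53/2 → (-55, 21/2)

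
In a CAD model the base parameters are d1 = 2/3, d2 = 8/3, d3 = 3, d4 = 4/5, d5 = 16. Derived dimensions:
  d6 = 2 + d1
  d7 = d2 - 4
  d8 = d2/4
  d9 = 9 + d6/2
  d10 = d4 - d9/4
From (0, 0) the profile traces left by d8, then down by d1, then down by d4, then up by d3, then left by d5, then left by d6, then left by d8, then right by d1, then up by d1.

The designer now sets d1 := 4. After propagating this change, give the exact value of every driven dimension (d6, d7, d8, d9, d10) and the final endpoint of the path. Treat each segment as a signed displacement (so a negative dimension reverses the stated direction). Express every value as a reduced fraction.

d6 = 6
d7 = -4/3
d8 = 2/3
d9 = 12
d10 = -11/5
endpoint = (-58/3, 11/5)

Apply edit: d1 := 4
  d6 = 2 + d1 = 6
  d7 = d2 - 4 = -4/3
  d8 = d2/4 = 2/3
  d9 = 9 + d6/2 = 12
  d10 = d4 - d9/4 = -11/5
Walk from origin (0, 0):
  seg 1: left by d8 = 2/3 → (-2/3, 0)
  seg 2: down by d1 = 4 → (-2/3, -4)
  seg 3: down by d4 = 4/5 → (-2/3, -24/5)
  seg 4: up by d3 = 3 → (-2/3, -9/5)
  seg 5: left by d5 = 16 → (-50/3, -9/5)
  seg 6: left by d6 = 6 → (-68/3, -9/5)
  seg 7: left by d8 = 2/3 → (-70/3, -9/5)
  seg 8: right by d1 = 4 → (-58/3, -9/5)
  seg 9: up by d1 = 4 → (-58/3, 11/5)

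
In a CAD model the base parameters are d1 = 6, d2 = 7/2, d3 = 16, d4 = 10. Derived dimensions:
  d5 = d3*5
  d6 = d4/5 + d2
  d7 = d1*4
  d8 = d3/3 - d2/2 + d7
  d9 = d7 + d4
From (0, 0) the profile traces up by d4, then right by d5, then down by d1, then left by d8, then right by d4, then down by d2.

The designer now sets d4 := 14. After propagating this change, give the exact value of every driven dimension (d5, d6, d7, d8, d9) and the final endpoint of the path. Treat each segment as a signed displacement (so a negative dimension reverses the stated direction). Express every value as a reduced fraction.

d5 = 80
d6 = 63/10
d7 = 24
d8 = 331/12
d9 = 38
endpoint = (797/12, 9/2)

Apply edit: d4 := 14
  d5 = d3*5 = 80
  d6 = d4/5 + d2 = 63/10
  d7 = d1*4 = 24
  d8 = d3/3 - d2/2 + d7 = 331/12
  d9 = d7 + d4 = 38
Walk from origin (0, 0):
  seg 1: up by d4 = 14 → (0, 14)
  seg 2: right by d5 = 80 → (80, 14)
  seg 3: down by d1 = 6 → (80, 8)
  seg 4: left by d8 = 331/12 → (629/12, 8)
  seg 5: right by d4 = 14 → (797/12, 8)
  seg 6: down by d2 = 7/2 → (797/12, 9/2)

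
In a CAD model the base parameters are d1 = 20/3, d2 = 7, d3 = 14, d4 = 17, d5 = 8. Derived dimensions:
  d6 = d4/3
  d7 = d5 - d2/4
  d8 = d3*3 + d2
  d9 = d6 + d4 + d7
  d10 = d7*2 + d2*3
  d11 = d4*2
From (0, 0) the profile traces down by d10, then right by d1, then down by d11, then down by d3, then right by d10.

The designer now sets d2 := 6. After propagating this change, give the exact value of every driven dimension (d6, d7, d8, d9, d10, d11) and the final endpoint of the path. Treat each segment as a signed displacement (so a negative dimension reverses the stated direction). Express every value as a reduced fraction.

d6 = 17/3
d7 = 13/2
d8 = 48
d9 = 175/6
d10 = 31
d11 = 34
endpoint = (113/3, -79)

Apply edit: d2 := 6
  d6 = d4/3 = 17/3
  d7 = d5 - d2/4 = 13/2
  d8 = d3*3 + d2 = 48
  d9 = d6 + d4 + d7 = 175/6
  d10 = d7*2 + d2*3 = 31
  d11 = d4*2 = 34
Walk from origin (0, 0):
  seg 1: down by d10 = 31 → (0, -31)
  seg 2: right by d1 = 20/3 → (20/3, -31)
  seg 3: down by d11 = 34 → (20/3, -65)
  seg 4: down by d3 = 14 → (20/3, -79)
  seg 5: right by d10 = 31 → (113/3, -79)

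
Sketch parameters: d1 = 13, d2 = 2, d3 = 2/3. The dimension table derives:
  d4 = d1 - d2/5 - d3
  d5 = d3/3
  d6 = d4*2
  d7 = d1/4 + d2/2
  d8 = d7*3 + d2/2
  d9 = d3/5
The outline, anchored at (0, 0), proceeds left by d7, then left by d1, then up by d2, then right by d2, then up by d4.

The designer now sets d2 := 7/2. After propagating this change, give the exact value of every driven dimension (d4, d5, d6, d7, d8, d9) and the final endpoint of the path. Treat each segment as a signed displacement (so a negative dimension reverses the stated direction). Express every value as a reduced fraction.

d4 = 349/30
d5 = 2/9
d6 = 349/15
d7 = 5
d8 = 67/4
d9 = 2/15
endpoint = (-29/2, 227/15)

Apply edit: d2 := 7/2
  d4 = d1 - d2/5 - d3 = 349/30
  d5 = d3/3 = 2/9
  d6 = d4*2 = 349/15
  d7 = d1/4 + d2/2 = 5
  d8 = d7*3 + d2/2 = 67/4
  d9 = d3/5 = 2/15
Walk from origin (0, 0):
  seg 1: left by d7 = 5 → (-5, 0)
  seg 2: left by d1 = 13 → (-18, 0)
  seg 3: up by d2 = 7/2 → (-18, 7/2)
  seg 4: right by d2 = 7/2 → (-29/2, 7/2)
  seg 5: up by d4 = 349/30 → (-29/2, 227/15)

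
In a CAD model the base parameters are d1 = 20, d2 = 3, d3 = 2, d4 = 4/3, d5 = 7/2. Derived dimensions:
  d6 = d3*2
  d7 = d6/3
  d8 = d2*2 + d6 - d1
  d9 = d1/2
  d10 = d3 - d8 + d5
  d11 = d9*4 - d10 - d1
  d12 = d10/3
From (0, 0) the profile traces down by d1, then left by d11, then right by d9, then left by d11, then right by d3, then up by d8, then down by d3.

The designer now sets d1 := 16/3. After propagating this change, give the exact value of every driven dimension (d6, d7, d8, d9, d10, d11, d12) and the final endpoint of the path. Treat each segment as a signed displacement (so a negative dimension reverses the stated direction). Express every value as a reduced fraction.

d6 = 4
d7 = 4/3
d8 = 14/3
d9 = 8/3
d10 = 5/6
d11 = 9/2
d12 = 5/18
endpoint = (-13/3, -8/3)

Apply edit: d1 := 16/3
  d6 = d3*2 = 4
  d7 = d6/3 = 4/3
  d8 = d2*2 + d6 - d1 = 14/3
  d9 = d1/2 = 8/3
  d10 = d3 - d8 + d5 = 5/6
  d11 = d9*4 - d10 - d1 = 9/2
  d12 = d10/3 = 5/18
Walk from origin (0, 0):
  seg 1: down by d1 = 16/3 → (0, -16/3)
  seg 2: left by d11 = 9/2 → (-9/2, -16/3)
  seg 3: right by d9 = 8/3 → (-11/6, -16/3)
  seg 4: left by d11 = 9/2 → (-19/3, -16/3)
  seg 5: right by d3 = 2 → (-13/3, -16/3)
  seg 6: up by d8 = 14/3 → (-13/3, -2/3)
  seg 7: down by d3 = 2 → (-13/3, -8/3)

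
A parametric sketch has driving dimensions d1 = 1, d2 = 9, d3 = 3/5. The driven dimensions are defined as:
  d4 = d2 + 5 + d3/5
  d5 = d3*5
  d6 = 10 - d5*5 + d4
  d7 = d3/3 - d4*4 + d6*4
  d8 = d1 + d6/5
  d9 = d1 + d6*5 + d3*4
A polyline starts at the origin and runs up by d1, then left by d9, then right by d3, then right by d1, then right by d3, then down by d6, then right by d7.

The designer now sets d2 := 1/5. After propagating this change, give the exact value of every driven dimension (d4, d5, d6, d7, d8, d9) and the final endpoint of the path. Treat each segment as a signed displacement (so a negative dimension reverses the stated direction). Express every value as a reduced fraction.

Apply edit: d2 := 1/5
  d4 = d2 + 5 + d3/5 = 133/25
  d5 = d3*5 = 3
  d6 = 10 - d5*5 + d4 = 8/25
  d7 = d3/3 - d4*4 + d6*4 = -99/5
  d8 = d1 + d6/5 = 133/125
  d9 = d1 + d6*5 + d3*4 = 5
Walk from origin (0, 0):
  seg 1: up by d1 = 1 → (0, 1)
  seg 2: left by d9 = 5 → (-5, 1)
  seg 3: right by d3 = 3/5 → (-22/5, 1)
  seg 4: right by d1 = 1 → (-17/5, 1)
  seg 5: right by d3 = 3/5 → (-14/5, 1)
  seg 6: down by d6 = 8/25 → (-14/5, 17/25)
  seg 7: right by d7 = -99/5 → (-113/5, 17/25)

d4 = 133/25
d5 = 3
d6 = 8/25
d7 = -99/5
d8 = 133/125
d9 = 5
endpoint = (-113/5, 17/25)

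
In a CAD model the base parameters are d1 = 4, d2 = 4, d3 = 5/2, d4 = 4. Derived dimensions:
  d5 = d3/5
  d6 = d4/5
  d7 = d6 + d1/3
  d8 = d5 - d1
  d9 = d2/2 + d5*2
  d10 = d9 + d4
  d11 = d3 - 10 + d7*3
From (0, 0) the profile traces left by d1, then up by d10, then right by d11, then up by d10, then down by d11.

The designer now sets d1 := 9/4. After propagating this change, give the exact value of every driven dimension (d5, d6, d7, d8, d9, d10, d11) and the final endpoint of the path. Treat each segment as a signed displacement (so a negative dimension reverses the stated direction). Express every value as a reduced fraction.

d5 = 1/2
d6 = 4/5
d7 = 31/20
d8 = -7/4
d9 = 3
d10 = 7
d11 = -57/20
endpoint = (-51/10, 337/20)

Apply edit: d1 := 9/4
  d5 = d3/5 = 1/2
  d6 = d4/5 = 4/5
  d7 = d6 + d1/3 = 31/20
  d8 = d5 - d1 = -7/4
  d9 = d2/2 + d5*2 = 3
  d10 = d9 + d4 = 7
  d11 = d3 - 10 + d7*3 = -57/20
Walk from origin (0, 0):
  seg 1: left by d1 = 9/4 → (-9/4, 0)
  seg 2: up by d10 = 7 → (-9/4, 7)
  seg 3: right by d11 = -57/20 → (-51/10, 7)
  seg 4: up by d10 = 7 → (-51/10, 14)
  seg 5: down by d11 = -57/20 → (-51/10, 337/20)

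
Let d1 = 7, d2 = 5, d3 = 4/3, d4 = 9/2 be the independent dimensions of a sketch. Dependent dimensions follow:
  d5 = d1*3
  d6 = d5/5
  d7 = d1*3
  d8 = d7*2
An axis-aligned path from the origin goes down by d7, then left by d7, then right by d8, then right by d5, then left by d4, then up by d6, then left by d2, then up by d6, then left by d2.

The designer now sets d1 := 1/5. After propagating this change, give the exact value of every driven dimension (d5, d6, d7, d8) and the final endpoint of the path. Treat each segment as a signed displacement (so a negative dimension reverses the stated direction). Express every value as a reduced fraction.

d5 = 3/5
d6 = 3/25
d7 = 3/5
d8 = 6/5
endpoint = (-133/10, -9/25)

Apply edit: d1 := 1/5
  d5 = d1*3 = 3/5
  d6 = d5/5 = 3/25
  d7 = d1*3 = 3/5
  d8 = d7*2 = 6/5
Walk from origin (0, 0):
  seg 1: down by d7 = 3/5 → (0, -3/5)
  seg 2: left by d7 = 3/5 → (-3/5, -3/5)
  seg 3: right by d8 = 6/5 → (3/5, -3/5)
  seg 4: right by d5 = 3/5 → (6/5, -3/5)
  seg 5: left by d4 = 9/2 → (-33/10, -3/5)
  seg 6: up by d6 = 3/25 → (-33/10, -12/25)
  seg 7: left by d2 = 5 → (-83/10, -12/25)
  seg 8: up by d6 = 3/25 → (-83/10, -9/25)
  seg 9: left by d2 = 5 → (-133/10, -9/25)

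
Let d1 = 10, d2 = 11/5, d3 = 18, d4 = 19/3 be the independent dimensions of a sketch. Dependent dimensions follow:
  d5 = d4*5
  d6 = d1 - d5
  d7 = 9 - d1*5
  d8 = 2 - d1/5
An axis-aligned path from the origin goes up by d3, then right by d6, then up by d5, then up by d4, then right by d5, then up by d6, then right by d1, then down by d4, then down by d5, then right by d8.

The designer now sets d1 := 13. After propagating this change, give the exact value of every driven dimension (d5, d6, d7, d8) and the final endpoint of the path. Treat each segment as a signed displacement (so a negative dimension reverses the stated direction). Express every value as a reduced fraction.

d5 = 95/3
d6 = -56/3
d7 = -56
d8 = -3/5
endpoint = (127/5, -2/3)

Apply edit: d1 := 13
  d5 = d4*5 = 95/3
  d6 = d1 - d5 = -56/3
  d7 = 9 - d1*5 = -56
  d8 = 2 - d1/5 = -3/5
Walk from origin (0, 0):
  seg 1: up by d3 = 18 → (0, 18)
  seg 2: right by d6 = -56/3 → (-56/3, 18)
  seg 3: up by d5 = 95/3 → (-56/3, 149/3)
  seg 4: up by d4 = 19/3 → (-56/3, 56)
  seg 5: right by d5 = 95/3 → (13, 56)
  seg 6: up by d6 = -56/3 → (13, 112/3)
  seg 7: right by d1 = 13 → (26, 112/3)
  seg 8: down by d4 = 19/3 → (26, 31)
  seg 9: down by d5 = 95/3 → (26, -2/3)
  seg 10: right by d8 = -3/5 → (127/5, -2/3)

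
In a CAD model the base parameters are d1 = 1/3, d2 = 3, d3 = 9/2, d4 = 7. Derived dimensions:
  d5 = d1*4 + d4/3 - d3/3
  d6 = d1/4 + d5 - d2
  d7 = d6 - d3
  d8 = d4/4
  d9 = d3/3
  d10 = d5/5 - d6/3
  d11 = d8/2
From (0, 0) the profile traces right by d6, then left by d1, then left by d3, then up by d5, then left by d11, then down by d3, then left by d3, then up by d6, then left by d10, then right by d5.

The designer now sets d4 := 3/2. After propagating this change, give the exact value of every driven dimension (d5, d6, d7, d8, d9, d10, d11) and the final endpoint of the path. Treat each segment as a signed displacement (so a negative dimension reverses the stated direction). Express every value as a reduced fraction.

d5 = 1/3
d6 = -31/12
d7 = -85/12
d8 = 3/8
d9 = 3/2
d10 = 167/180
d11 = 3/16
endpoint = (-9143/720, -27/4)

Apply edit: d4 := 3/2
  d5 = d1*4 + d4/3 - d3/3 = 1/3
  d6 = d1/4 + d5 - d2 = -31/12
  d7 = d6 - d3 = -85/12
  d8 = d4/4 = 3/8
  d9 = d3/3 = 3/2
  d10 = d5/5 - d6/3 = 167/180
  d11 = d8/2 = 3/16
Walk from origin (0, 0):
  seg 1: right by d6 = -31/12 → (-31/12, 0)
  seg 2: left by d1 = 1/3 → (-35/12, 0)
  seg 3: left by d3 = 9/2 → (-89/12, 0)
  seg 4: up by d5 = 1/3 → (-89/12, 1/3)
  seg 5: left by d11 = 3/16 → (-365/48, 1/3)
  seg 6: down by d3 = 9/2 → (-365/48, -25/6)
  seg 7: left by d3 = 9/2 → (-581/48, -25/6)
  seg 8: up by d6 = -31/12 → (-581/48, -27/4)
  seg 9: left by d10 = 167/180 → (-9383/720, -27/4)
  seg 10: right by d5 = 1/3 → (-9143/720, -27/4)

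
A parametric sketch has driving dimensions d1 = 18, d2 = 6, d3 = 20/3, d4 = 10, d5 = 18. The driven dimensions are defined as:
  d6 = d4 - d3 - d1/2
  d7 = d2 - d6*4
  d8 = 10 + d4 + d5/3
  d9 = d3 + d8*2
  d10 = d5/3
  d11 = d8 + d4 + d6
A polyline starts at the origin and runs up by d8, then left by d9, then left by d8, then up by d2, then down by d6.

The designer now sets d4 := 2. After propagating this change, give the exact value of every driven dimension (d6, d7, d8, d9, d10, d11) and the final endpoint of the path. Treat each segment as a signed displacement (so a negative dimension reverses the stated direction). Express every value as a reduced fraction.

d6 = -41/3
d7 = 182/3
d8 = 18
d9 = 128/3
d10 = 6
d11 = 19/3
endpoint = (-182/3, 113/3)

Apply edit: d4 := 2
  d6 = d4 - d3 - d1/2 = -41/3
  d7 = d2 - d6*4 = 182/3
  d8 = 10 + d4 + d5/3 = 18
  d9 = d3 + d8*2 = 128/3
  d10 = d5/3 = 6
  d11 = d8 + d4 + d6 = 19/3
Walk from origin (0, 0):
  seg 1: up by d8 = 18 → (0, 18)
  seg 2: left by d9 = 128/3 → (-128/3, 18)
  seg 3: left by d8 = 18 → (-182/3, 18)
  seg 4: up by d2 = 6 → (-182/3, 24)
  seg 5: down by d6 = -41/3 → (-182/3, 113/3)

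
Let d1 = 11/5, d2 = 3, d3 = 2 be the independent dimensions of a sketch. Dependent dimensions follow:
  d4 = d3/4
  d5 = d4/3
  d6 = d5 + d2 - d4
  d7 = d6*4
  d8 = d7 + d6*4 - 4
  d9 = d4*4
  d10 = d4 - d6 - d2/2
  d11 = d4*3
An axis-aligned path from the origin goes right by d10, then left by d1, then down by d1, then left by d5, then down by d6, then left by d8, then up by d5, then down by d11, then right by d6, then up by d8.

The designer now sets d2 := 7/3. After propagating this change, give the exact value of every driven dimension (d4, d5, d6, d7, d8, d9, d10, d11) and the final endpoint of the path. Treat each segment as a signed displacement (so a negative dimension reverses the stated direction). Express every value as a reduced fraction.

Apply edit: d2 := 7/3
  d4 = d3/4 = 1/2
  d5 = d4/3 = 1/6
  d6 = d5 + d2 - d4 = 2
  d7 = d6*4 = 8
  d8 = d7 + d6*4 - 4 = 12
  d9 = d4*4 = 2
  d10 = d4 - d6 - d2/2 = -8/3
  d11 = d4*3 = 3/2
Walk from origin (0, 0):
  seg 1: right by d10 = -8/3 → (-8/3, 0)
  seg 2: left by d1 = 11/5 → (-73/15, 0)
  seg 3: down by d1 = 11/5 → (-73/15, -11/5)
  seg 4: left by d5 = 1/6 → (-151/30, -11/5)
  seg 5: down by d6 = 2 → (-151/30, -21/5)
  seg 6: left by d8 = 12 → (-511/30, -21/5)
  seg 7: up by d5 = 1/6 → (-511/30, -121/30)
  seg 8: down by d11 = 3/2 → (-511/30, -83/15)
  seg 9: right by d6 = 2 → (-451/30, -83/15)
  seg 10: up by d8 = 12 → (-451/30, 97/15)

d4 = 1/2
d5 = 1/6
d6 = 2
d7 = 8
d8 = 12
d9 = 2
d10 = -8/3
d11 = 3/2
endpoint = (-451/30, 97/15)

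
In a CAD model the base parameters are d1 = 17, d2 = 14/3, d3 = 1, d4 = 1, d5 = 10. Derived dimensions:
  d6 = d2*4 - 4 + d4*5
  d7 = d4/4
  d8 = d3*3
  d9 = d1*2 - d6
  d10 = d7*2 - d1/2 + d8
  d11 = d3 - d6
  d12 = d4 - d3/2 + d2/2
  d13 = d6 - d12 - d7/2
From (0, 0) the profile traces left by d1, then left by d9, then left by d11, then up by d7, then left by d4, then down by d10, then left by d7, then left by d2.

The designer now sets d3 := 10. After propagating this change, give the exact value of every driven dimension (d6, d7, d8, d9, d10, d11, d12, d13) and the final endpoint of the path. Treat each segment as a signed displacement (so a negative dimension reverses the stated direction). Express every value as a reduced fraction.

d6 = 59/3
d7 = 1/4
d8 = 30
d9 = 43/3
d10 = 22
d11 = -29/3
d12 = -5/3
d13 = 509/24
endpoint = (-331/12, -87/4)

Apply edit: d3 := 10
  d6 = d2*4 - 4 + d4*5 = 59/3
  d7 = d4/4 = 1/4
  d8 = d3*3 = 30
  d9 = d1*2 - d6 = 43/3
  d10 = d7*2 - d1/2 + d8 = 22
  d11 = d3 - d6 = -29/3
  d12 = d4 - d3/2 + d2/2 = -5/3
  d13 = d6 - d12 - d7/2 = 509/24
Walk from origin (0, 0):
  seg 1: left by d1 = 17 → (-17, 0)
  seg 2: left by d9 = 43/3 → (-94/3, 0)
  seg 3: left by d11 = -29/3 → (-65/3, 0)
  seg 4: up by d7 = 1/4 → (-65/3, 1/4)
  seg 5: left by d4 = 1 → (-68/3, 1/4)
  seg 6: down by d10 = 22 → (-68/3, -87/4)
  seg 7: left by d7 = 1/4 → (-275/12, -87/4)
  seg 8: left by d2 = 14/3 → (-331/12, -87/4)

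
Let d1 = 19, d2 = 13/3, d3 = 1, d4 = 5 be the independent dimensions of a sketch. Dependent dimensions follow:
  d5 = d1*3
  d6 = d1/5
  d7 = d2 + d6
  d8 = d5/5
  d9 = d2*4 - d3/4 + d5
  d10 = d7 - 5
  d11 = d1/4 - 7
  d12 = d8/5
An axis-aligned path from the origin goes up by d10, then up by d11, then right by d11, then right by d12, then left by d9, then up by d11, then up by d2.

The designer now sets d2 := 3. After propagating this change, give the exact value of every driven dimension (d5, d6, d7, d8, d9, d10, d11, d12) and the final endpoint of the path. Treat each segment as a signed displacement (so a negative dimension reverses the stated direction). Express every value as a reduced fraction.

d5 = 57
d6 = 19/5
d7 = 34/5
d8 = 57/5
d9 = 275/4
d10 = 9/5
d11 = -9/4
d12 = 57/25
endpoint = (-1718/25, 3/10)

Apply edit: d2 := 3
  d5 = d1*3 = 57
  d6 = d1/5 = 19/5
  d7 = d2 + d6 = 34/5
  d8 = d5/5 = 57/5
  d9 = d2*4 - d3/4 + d5 = 275/4
  d10 = d7 - 5 = 9/5
  d11 = d1/4 - 7 = -9/4
  d12 = d8/5 = 57/25
Walk from origin (0, 0):
  seg 1: up by d10 = 9/5 → (0, 9/5)
  seg 2: up by d11 = -9/4 → (0, -9/20)
  seg 3: right by d11 = -9/4 → (-9/4, -9/20)
  seg 4: right by d12 = 57/25 → (3/100, -9/20)
  seg 5: left by d9 = 275/4 → (-1718/25, -9/20)
  seg 6: up by d11 = -9/4 → (-1718/25, -27/10)
  seg 7: up by d2 = 3 → (-1718/25, 3/10)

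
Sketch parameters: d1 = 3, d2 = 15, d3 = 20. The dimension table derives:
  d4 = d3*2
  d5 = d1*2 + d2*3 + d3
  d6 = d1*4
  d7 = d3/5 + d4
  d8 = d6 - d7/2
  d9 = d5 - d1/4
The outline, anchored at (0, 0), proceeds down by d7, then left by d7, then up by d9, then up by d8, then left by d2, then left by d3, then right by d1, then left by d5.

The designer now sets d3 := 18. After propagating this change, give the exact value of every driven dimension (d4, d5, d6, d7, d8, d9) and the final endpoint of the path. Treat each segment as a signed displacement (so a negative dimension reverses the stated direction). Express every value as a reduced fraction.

d4 = 36
d5 = 69
d6 = 12
d7 = 198/5
d8 = -39/5
d9 = 273/4
endpoint = (-693/5, 417/20)

Apply edit: d3 := 18
  d4 = d3*2 = 36
  d5 = d1*2 + d2*3 + d3 = 69
  d6 = d1*4 = 12
  d7 = d3/5 + d4 = 198/5
  d8 = d6 - d7/2 = -39/5
  d9 = d5 - d1/4 = 273/4
Walk from origin (0, 0):
  seg 1: down by d7 = 198/5 → (0, -198/5)
  seg 2: left by d7 = 198/5 → (-198/5, -198/5)
  seg 3: up by d9 = 273/4 → (-198/5, 573/20)
  seg 4: up by d8 = -39/5 → (-198/5, 417/20)
  seg 5: left by d2 = 15 → (-273/5, 417/20)
  seg 6: left by d3 = 18 → (-363/5, 417/20)
  seg 7: right by d1 = 3 → (-348/5, 417/20)
  seg 8: left by d5 = 69 → (-693/5, 417/20)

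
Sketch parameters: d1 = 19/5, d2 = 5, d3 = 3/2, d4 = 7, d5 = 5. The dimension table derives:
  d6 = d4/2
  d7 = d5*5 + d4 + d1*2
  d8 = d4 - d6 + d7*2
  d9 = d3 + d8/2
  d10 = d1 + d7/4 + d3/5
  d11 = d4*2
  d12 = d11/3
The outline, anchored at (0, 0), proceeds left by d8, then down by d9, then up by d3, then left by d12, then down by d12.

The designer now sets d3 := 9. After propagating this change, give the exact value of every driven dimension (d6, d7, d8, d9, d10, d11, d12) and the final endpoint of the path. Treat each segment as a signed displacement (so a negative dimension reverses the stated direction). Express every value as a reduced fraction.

d6 = 7/2
d7 = 198/5
d8 = 827/10
d9 = 1007/20
d10 = 31/2
d11 = 14
d12 = 14/3
endpoint = (-2621/30, -2761/60)

Apply edit: d3 := 9
  d6 = d4/2 = 7/2
  d7 = d5*5 + d4 + d1*2 = 198/5
  d8 = d4 - d6 + d7*2 = 827/10
  d9 = d3 + d8/2 = 1007/20
  d10 = d1 + d7/4 + d3/5 = 31/2
  d11 = d4*2 = 14
  d12 = d11/3 = 14/3
Walk from origin (0, 0):
  seg 1: left by d8 = 827/10 → (-827/10, 0)
  seg 2: down by d9 = 1007/20 → (-827/10, -1007/20)
  seg 3: up by d3 = 9 → (-827/10, -827/20)
  seg 4: left by d12 = 14/3 → (-2621/30, -827/20)
  seg 5: down by d12 = 14/3 → (-2621/30, -2761/60)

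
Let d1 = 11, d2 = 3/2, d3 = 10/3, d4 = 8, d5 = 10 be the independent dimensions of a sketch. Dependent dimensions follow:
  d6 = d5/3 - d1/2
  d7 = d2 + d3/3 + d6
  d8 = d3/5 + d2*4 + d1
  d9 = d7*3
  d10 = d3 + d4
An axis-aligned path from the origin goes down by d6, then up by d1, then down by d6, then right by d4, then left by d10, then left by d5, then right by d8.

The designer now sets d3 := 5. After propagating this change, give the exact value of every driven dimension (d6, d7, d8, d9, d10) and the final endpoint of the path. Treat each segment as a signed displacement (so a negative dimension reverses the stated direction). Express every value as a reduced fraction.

d6 = -13/6
d7 = 1
d8 = 18
d9 = 3
d10 = 13
endpoint = (3, 46/3)

Apply edit: d3 := 5
  d6 = d5/3 - d1/2 = -13/6
  d7 = d2 + d3/3 + d6 = 1
  d8 = d3/5 + d2*4 + d1 = 18
  d9 = d7*3 = 3
  d10 = d3 + d4 = 13
Walk from origin (0, 0):
  seg 1: down by d6 = -13/6 → (0, 13/6)
  seg 2: up by d1 = 11 → (0, 79/6)
  seg 3: down by d6 = -13/6 → (0, 46/3)
  seg 4: right by d4 = 8 → (8, 46/3)
  seg 5: left by d10 = 13 → (-5, 46/3)
  seg 6: left by d5 = 10 → (-15, 46/3)
  seg 7: right by d8 = 18 → (3, 46/3)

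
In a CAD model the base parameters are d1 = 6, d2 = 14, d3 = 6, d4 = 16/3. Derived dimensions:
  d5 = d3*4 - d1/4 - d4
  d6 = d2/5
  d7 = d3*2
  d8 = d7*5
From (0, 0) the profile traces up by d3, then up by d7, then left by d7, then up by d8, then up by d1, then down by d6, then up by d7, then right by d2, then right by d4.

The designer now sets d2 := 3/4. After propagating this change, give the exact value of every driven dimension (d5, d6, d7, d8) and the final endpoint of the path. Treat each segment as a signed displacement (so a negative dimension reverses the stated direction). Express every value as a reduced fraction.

Apply edit: d2 := 3/4
  d5 = d3*4 - d1/4 - d4 = 103/6
  d6 = d2/5 = 3/20
  d7 = d3*2 = 12
  d8 = d7*5 = 60
Walk from origin (0, 0):
  seg 1: up by d3 = 6 → (0, 6)
  seg 2: up by d7 = 12 → (0, 18)
  seg 3: left by d7 = 12 → (-12, 18)
  seg 4: up by d8 = 60 → (-12, 78)
  seg 5: up by d1 = 6 → (-12, 84)
  seg 6: down by d6 = 3/20 → (-12, 1677/20)
  seg 7: up by d7 = 12 → (-12, 1917/20)
  seg 8: right by d2 = 3/4 → (-45/4, 1917/20)
  seg 9: right by d4 = 16/3 → (-71/12, 1917/20)

d5 = 103/6
d6 = 3/20
d7 = 12
d8 = 60
endpoint = (-71/12, 1917/20)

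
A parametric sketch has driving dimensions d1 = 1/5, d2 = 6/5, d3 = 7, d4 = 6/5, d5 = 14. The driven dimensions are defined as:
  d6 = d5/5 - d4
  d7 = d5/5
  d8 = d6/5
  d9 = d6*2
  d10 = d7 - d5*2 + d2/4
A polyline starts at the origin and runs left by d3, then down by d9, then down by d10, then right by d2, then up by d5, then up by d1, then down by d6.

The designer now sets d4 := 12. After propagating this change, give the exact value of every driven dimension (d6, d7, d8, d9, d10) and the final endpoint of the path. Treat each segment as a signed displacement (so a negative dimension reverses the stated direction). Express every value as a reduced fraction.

d6 = -46/5
d7 = 14/5
d8 = -46/25
d9 = -92/5
d10 = -249/10
endpoint = (-29/5, 667/10)

Apply edit: d4 := 12
  d6 = d5/5 - d4 = -46/5
  d7 = d5/5 = 14/5
  d8 = d6/5 = -46/25
  d9 = d6*2 = -92/5
  d10 = d7 - d5*2 + d2/4 = -249/10
Walk from origin (0, 0):
  seg 1: left by d3 = 7 → (-7, 0)
  seg 2: down by d9 = -92/5 → (-7, 92/5)
  seg 3: down by d10 = -249/10 → (-7, 433/10)
  seg 4: right by d2 = 6/5 → (-29/5, 433/10)
  seg 5: up by d5 = 14 → (-29/5, 573/10)
  seg 6: up by d1 = 1/5 → (-29/5, 115/2)
  seg 7: down by d6 = -46/5 → (-29/5, 667/10)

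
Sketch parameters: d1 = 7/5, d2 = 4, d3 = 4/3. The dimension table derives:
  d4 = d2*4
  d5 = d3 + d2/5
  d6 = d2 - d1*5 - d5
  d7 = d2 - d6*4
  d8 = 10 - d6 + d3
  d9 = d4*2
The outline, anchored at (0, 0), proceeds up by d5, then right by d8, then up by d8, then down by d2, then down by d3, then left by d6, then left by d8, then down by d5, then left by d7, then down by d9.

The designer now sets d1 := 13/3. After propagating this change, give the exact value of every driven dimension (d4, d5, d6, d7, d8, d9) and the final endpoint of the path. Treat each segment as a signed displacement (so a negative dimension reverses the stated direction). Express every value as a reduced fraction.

Apply edit: d1 := 13/3
  d4 = d2*4 = 16
  d5 = d3 + d2/5 = 32/15
  d6 = d2 - d1*5 - d5 = -99/5
  d7 = d2 - d6*4 = 416/5
  d8 = 10 - d6 + d3 = 467/15
  d9 = d4*2 = 32
Walk from origin (0, 0):
  seg 1: up by d5 = 32/15 → (0, 32/15)
  seg 2: right by d8 = 467/15 → (467/15, 32/15)
  seg 3: up by d8 = 467/15 → (467/15, 499/15)
  seg 4: down by d2 = 4 → (467/15, 439/15)
  seg 5: down by d3 = 4/3 → (467/15, 419/15)
  seg 6: left by d6 = -99/5 → (764/15, 419/15)
  seg 7: left by d8 = 467/15 → (99/5, 419/15)
  seg 8: down by d5 = 32/15 → (99/5, 129/5)
  seg 9: left by d7 = 416/5 → (-317/5, 129/5)
  seg 10: down by d9 = 32 → (-317/5, -31/5)

d4 = 16
d5 = 32/15
d6 = -99/5
d7 = 416/5
d8 = 467/15
d9 = 32
endpoint = (-317/5, -31/5)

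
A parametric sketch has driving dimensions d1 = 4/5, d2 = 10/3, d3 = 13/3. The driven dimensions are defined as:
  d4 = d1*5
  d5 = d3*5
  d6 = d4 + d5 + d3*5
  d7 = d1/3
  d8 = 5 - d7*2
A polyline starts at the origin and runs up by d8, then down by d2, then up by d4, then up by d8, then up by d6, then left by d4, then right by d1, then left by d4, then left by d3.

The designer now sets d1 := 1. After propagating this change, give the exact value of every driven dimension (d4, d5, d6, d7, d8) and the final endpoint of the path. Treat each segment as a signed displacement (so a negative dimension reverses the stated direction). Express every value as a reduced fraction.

Apply edit: d1 := 1
  d4 = d1*5 = 5
  d5 = d3*5 = 65/3
  d6 = d4 + d5 + d3*5 = 145/3
  d7 = d1/3 = 1/3
  d8 = 5 - d7*2 = 13/3
Walk from origin (0, 0):
  seg 1: up by d8 = 13/3 → (0, 13/3)
  seg 2: down by d2 = 10/3 → (0, 1)
  seg 3: up by d4 = 5 → (0, 6)
  seg 4: up by d8 = 13/3 → (0, 31/3)
  seg 5: up by d6 = 145/3 → (0, 176/3)
  seg 6: left by d4 = 5 → (-5, 176/3)
  seg 7: right by d1 = 1 → (-4, 176/3)
  seg 8: left by d4 = 5 → (-9, 176/3)
  seg 9: left by d3 = 13/3 → (-40/3, 176/3)

d4 = 5
d5 = 65/3
d6 = 145/3
d7 = 1/3
d8 = 13/3
endpoint = (-40/3, 176/3)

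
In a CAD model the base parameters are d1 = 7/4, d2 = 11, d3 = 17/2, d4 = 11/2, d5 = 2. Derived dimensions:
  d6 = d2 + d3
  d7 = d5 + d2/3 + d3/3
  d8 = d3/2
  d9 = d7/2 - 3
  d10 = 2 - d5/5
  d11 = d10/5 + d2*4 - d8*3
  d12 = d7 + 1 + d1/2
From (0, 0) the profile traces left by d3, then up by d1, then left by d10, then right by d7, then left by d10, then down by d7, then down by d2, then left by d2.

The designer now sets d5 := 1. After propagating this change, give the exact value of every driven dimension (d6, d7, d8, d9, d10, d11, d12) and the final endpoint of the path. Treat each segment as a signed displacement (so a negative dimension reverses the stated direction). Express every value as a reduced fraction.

d6 = 39/2
d7 = 15/2
d8 = 17/4
d9 = 3/4
d10 = 9/5
d11 = 3161/100
d12 = 75/8
endpoint = (-78/5, -67/4)

Apply edit: d5 := 1
  d6 = d2 + d3 = 39/2
  d7 = d5 + d2/3 + d3/3 = 15/2
  d8 = d3/2 = 17/4
  d9 = d7/2 - 3 = 3/4
  d10 = 2 - d5/5 = 9/5
  d11 = d10/5 + d2*4 - d8*3 = 3161/100
  d12 = d7 + 1 + d1/2 = 75/8
Walk from origin (0, 0):
  seg 1: left by d3 = 17/2 → (-17/2, 0)
  seg 2: up by d1 = 7/4 → (-17/2, 7/4)
  seg 3: left by d10 = 9/5 → (-103/10, 7/4)
  seg 4: right by d7 = 15/2 → (-14/5, 7/4)
  seg 5: left by d10 = 9/5 → (-23/5, 7/4)
  seg 6: down by d7 = 15/2 → (-23/5, -23/4)
  seg 7: down by d2 = 11 → (-23/5, -67/4)
  seg 8: left by d2 = 11 → (-78/5, -67/4)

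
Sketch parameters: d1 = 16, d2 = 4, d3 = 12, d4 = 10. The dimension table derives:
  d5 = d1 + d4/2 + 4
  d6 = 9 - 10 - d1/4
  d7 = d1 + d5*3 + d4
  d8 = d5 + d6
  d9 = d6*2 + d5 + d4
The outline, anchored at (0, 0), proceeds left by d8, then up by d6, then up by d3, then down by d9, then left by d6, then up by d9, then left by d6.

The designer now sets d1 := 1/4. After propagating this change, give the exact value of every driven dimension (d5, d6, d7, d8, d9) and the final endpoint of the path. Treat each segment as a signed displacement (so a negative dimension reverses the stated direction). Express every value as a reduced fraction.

Apply edit: d1 := 1/4
  d5 = d1 + d4/2 + 4 = 37/4
  d6 = 9 - 10 - d1/4 = -17/16
  d7 = d1 + d5*3 + d4 = 38
  d8 = d5 + d6 = 131/16
  d9 = d6*2 + d5 + d4 = 137/8
Walk from origin (0, 0):
  seg 1: left by d8 = 131/16 → (-131/16, 0)
  seg 2: up by d6 = -17/16 → (-131/16, -17/16)
  seg 3: up by d3 = 12 → (-131/16, 175/16)
  seg 4: down by d9 = 137/8 → (-131/16, -99/16)
  seg 5: left by d6 = -17/16 → (-57/8, -99/16)
  seg 6: up by d9 = 137/8 → (-57/8, 175/16)
  seg 7: left by d6 = -17/16 → (-97/16, 175/16)

d5 = 37/4
d6 = -17/16
d7 = 38
d8 = 131/16
d9 = 137/8
endpoint = (-97/16, 175/16)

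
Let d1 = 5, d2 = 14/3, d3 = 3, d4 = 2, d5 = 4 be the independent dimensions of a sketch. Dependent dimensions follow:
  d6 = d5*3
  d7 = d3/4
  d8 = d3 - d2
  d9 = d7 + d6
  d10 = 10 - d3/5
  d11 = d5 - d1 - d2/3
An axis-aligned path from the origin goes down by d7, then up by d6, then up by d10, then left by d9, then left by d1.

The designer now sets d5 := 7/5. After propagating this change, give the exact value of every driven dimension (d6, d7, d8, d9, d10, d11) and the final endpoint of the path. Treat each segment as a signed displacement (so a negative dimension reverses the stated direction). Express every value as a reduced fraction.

Apply edit: d5 := 7/5
  d6 = d5*3 = 21/5
  d7 = d3/4 = 3/4
  d8 = d3 - d2 = -5/3
  d9 = d7 + d6 = 99/20
  d10 = 10 - d3/5 = 47/5
  d11 = d5 - d1 - d2/3 = -232/45
Walk from origin (0, 0):
  seg 1: down by d7 = 3/4 → (0, -3/4)
  seg 2: up by d6 = 21/5 → (0, 69/20)
  seg 3: up by d10 = 47/5 → (0, 257/20)
  seg 4: left by d9 = 99/20 → (-99/20, 257/20)
  seg 5: left by d1 = 5 → (-199/20, 257/20)

d6 = 21/5
d7 = 3/4
d8 = -5/3
d9 = 99/20
d10 = 47/5
d11 = -232/45
endpoint = (-199/20, 257/20)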